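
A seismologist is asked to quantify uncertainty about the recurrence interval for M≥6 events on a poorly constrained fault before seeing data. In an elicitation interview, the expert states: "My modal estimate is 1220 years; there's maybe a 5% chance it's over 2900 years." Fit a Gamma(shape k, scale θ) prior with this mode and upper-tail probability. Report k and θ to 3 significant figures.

k ≈ 4.64, θ ≈ 335

Gamma(k,θ) with k>1 has mode (k−1)θ, so θ = 1220/(k−1).
Need P(X < 2900) = 0.95 with θ tied to k this way. Start at k = 2, θ = 1220: P(X<2900) ≈ 0.687.
Too low — raise k to concentrate. Iterating converges to k ≈ 4.64.
Then θ = 1220/(4.64−1) ≈ 335.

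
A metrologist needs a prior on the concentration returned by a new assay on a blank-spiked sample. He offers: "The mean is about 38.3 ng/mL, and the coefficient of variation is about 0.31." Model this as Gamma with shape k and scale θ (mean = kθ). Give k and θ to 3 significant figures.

k ≈ 10.4, θ ≈ 3.68

For Gamma(k, scale θ): mean = kθ, variance = kθ², so CV = 1/√k.
CV = 0.31, hence k = 1/CV² = 10.4.
Then θ = mean/k = 38.3/10.4 = 3.68.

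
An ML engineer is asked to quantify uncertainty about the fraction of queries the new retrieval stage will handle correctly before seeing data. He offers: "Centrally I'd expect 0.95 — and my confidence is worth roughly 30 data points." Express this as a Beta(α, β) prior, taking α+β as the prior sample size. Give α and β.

α = 28.5, β = 1.5

Under the effective-sample-size interpretation, Beta(α, β) has prior mean α/(α+β) and prior sample size α+β.
So α+β = 30 and α/(α+β) = 0.95, giving α = 0.95·30 = 28.5 and β = 30 − 28.5 = 1.5.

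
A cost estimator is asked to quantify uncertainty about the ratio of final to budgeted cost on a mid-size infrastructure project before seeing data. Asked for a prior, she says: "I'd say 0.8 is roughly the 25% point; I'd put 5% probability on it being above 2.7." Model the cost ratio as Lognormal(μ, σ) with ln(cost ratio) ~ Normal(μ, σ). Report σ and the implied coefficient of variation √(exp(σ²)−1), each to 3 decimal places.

σ ≈ 0.524, CV ≈ 0.563

If T ~ Lognormal(μ,σ) then ln T ~ Normal(μ,σ), so the p-quantile of ln T is μ + z_p·σ.
ln(0.8) = -0.2231 and ln(2.7) = 0.9933; z_{0.25} = -0.6745, z_{0.95} = 1.645.
σ = (0.9933 − -0.2231)/(1.645 − (-0.6745)) = 0.524.
μ = -0.2231 − (-0.6745)·0.524 = 0.131.
CV = √(exp(σ²)−1) = √(exp(0.2751)−1) = 0.563.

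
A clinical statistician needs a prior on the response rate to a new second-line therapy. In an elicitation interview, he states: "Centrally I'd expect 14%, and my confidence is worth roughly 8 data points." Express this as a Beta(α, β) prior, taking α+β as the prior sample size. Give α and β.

Under the effective-sample-size interpretation, Beta(α, β) has prior mean α/(α+β) and prior sample size α+β.
So α+β = 8 and α/(α+β) = 0.14, giving α = 0.14·8 = 1.12 and β = 8 − 1.12 = 6.88.

α = 1.12, β = 6.88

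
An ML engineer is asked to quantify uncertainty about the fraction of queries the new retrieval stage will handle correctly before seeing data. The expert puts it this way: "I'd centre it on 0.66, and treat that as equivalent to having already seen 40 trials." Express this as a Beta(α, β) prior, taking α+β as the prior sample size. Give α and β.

α = 26.4, β = 13.6

Under the effective-sample-size interpretation, Beta(α, β) has prior mean α/(α+β) and prior sample size α+β.
So α+β = 40 and α/(α+β) = 0.66, giving α = 0.66·40 = 26.4 and β = 40 − 26.4 = 13.6.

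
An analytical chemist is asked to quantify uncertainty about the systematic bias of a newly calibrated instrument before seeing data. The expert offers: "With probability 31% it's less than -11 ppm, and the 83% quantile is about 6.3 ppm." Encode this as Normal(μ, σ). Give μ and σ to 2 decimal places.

μ = -5.08, σ = 11.93

The p-quantile of Normal(μ,σ) is μ + z_p·σ, with z_{0.31} = -0.4959 and z_{0.83} = 0.9542.
Eliminate σ: μ = (z₂·x₁ − z₁·x₂)/(z₂ − z₁) = (0.9542·-11 − (-0.4959)·6.3)/1.45 = -5.08.
Then σ = (x₂ − x₁)/(z₂ − z₁) = (6.3 − -11)/1.45 = 11.93.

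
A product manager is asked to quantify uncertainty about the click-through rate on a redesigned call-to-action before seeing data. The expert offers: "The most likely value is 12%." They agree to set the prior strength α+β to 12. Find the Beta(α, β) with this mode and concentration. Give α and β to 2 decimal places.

α = 2.20, β = 9.80

For α,β > 1 the Beta mode is (α−1)/(α+β−2). With α+β = 12, the mode is (α−1)/10.
Set (α−1)/10 = 0.12 → α = 1 + 0.12·10 = 2.20.
β = 12 − α = 9.80.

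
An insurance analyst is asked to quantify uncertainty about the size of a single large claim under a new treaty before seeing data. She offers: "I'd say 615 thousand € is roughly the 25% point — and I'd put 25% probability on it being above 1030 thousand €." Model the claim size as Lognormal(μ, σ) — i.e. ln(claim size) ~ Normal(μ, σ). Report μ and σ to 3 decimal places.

If T ~ Lognormal(μ,σ) then ln T ~ Normal(μ,σ), so the p-quantile of ln T is μ + z_p·σ.
ln(615) = 6.422 and ln(1030) = 6.937; z_{0.25} = -0.6745, z_{0.75} = 0.6745.
σ = (6.937 − 6.422)/(0.6745 − (-0.6745)) = 0.382.
μ = 6.422 − (-0.6745)·0.382 = 6.679.

μ ≈ 6.679, σ ≈ 0.382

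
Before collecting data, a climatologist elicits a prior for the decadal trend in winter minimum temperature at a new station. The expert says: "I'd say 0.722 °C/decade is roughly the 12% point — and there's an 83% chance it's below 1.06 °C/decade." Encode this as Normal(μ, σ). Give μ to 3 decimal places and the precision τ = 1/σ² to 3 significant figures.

The p-quantile of Normal(μ,σ) is μ + z_p·σ, with z_{0.12} = -1.175 and z_{0.83} = 0.9542.
Eliminate σ: μ = (z₂·x₁ − z₁·x₂)/(z₂ − z₁) = (0.9542·0.722 − (-1.175)·1.06)/2.129 = 0.909.
Then σ = (x₂ − x₁)/(z₂ − z₁) = (1.06 − 0.722)/2.129 = 0.159.
Precision τ = 1/σ² = 1/0.1587² = 39.7.

μ = 0.909, τ = 39.7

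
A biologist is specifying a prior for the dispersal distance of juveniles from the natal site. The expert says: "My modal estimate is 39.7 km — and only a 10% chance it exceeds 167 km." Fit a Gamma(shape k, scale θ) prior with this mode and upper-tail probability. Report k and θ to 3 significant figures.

Gamma(k,θ) with k>1 has mode (k−1)θ, so θ = 39.7/(k−1).
Need P(X < 167) = 0.9 with θ tied to k this way. Start at k = 2, θ = 39.7: P(X<167) ≈ 0.922.
Too high — lower k to spread out. Iterating converges to k ≈ 1.88.
Then θ = 39.7/(1.88−1) ≈ 45.

k ≈ 1.88, θ ≈ 45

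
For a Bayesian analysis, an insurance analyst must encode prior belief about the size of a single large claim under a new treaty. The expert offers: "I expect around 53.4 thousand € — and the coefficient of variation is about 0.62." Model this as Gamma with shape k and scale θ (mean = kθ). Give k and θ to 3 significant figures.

For Gamma(k, scale θ): mean = kθ, variance = kθ², so CV = 1/√k.
CV = 0.62, hence k = 1/CV² = 2.6.
Then θ = mean/k = 53.4/2.6 = 20.5.

k ≈ 2.6, θ ≈ 20.5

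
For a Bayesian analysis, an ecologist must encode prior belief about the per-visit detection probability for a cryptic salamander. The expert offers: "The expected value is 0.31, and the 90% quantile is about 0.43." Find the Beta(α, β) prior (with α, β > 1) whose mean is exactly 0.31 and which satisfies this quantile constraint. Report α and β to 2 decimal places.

With mean 0.31 fixed, write α = 0.31s, β = 0.69s where s = α+β.
Need P(θ < 0.43) = 0.9 under Beta(0.31s, 0.69s). Normal approximation: (q−m)/√(m(1−m)/s) ≈ z_{0.9} = 1.28, so s ≈ 0.31·0.69·(1.28)²/(0.43−0.31)² = 24.4.
At s = 24.4: P(θ<0.43) ≈ 0.896. Adjusting to match 0.9 gives s ≈ 25.29.
So α = 0.31·25.29 ≈ 7.84, β = 0.69·25.29 ≈ 17.45.

α ≈ 7.84, β ≈ 17.45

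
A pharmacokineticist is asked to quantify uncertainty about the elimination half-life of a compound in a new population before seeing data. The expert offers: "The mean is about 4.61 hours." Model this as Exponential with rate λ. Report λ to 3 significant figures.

Exponential mean = 1/λ, so λ = 1/4.61 = 0.217.

λ ≈ 0.217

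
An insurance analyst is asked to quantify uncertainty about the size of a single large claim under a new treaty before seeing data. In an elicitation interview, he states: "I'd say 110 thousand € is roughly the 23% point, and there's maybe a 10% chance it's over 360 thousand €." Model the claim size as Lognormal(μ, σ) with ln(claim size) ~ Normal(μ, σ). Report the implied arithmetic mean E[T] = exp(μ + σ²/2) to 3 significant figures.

E[T] ≈ 202 thousand €

If T ~ Lognormal(μ,σ) then ln T ~ Normal(μ,σ), so the p-quantile of ln T is μ + z_p·σ.
ln(110) = 4.7 and ln(360) = 5.886; z_{0.23} = -0.7388, z_{0.9} = 1.282.
σ = (5.886 − 4.7)/(1.282 − (-0.7388)) = 0.587.
μ = 4.7 − (-0.7388)·0.587 = 5.134.
E[T] = exp(μ + σ²/2) = exp(5.134 + 0.1722) = 202 thousand €.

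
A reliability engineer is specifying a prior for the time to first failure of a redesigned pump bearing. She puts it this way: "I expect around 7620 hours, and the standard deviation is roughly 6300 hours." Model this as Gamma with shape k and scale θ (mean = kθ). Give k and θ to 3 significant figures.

For Gamma(k, scale θ): mean = kθ, variance = kθ², so CV = 1/√k.
CV = SD/mean = 6300/7620 = 0.8268, hence k = 1/CV² = 1.46.
Then θ = mean/k = 7620/1.46 = 5210.

k ≈ 1.46, θ ≈ 5210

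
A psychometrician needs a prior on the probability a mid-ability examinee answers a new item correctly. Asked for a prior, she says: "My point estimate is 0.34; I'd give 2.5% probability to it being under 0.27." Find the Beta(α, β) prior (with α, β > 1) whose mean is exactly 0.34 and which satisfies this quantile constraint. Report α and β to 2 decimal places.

With mean 0.34 fixed, write α = 0.34s, β = 0.66s where s = α+β.
Need P(θ < 0.27) = 0.025 under Beta(0.34s, 0.66s). Normal approximation: (q−m)/√(m(1−m)/s) ≈ z_{0.025} = -1.96, so s ≈ 0.34·0.66·(-1.96)²/(0.27−0.34)² = 175.9.
At s = 175.9: P(θ<0.27) ≈ 0.022. Adjusting to match 0.025 gives s ≈ 165.56.
So α = 0.34·165.56 ≈ 56.29, β = 0.66·165.56 ≈ 109.27.

α ≈ 56.29, β ≈ 109.27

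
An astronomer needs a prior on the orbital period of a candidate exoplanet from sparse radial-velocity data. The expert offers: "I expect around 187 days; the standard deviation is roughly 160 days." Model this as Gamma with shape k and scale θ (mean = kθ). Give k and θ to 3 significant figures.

k ≈ 1.37, θ ≈ 137

For Gamma(k, scale θ): mean = kθ, variance = kθ², so CV = 1/√k.
CV = SD/mean = 160/187 = 0.8556, hence k = 1/CV² = 1.37.
Then θ = mean/k = 187/1.37 = 137.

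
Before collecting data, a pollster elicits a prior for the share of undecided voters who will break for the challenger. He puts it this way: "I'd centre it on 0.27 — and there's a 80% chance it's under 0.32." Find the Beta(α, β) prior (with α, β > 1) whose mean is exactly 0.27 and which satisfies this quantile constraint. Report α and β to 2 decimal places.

α ≈ 14.54, β ≈ 39.30

With mean 0.27 fixed, write α = 0.27s, β = 0.73s where s = α+β.
Need P(θ < 0.32) = 0.8 under Beta(0.27s, 0.73s). Normal approximation: (q−m)/√(m(1−m)/s) ≈ z_{0.8} = 0.842, so s ≈ 0.27·0.73·(0.842)²/(0.32−0.27)² = 55.8.
At s = 55.8: P(θ<0.32) ≈ 0.804. Adjusting to match 0.8 gives s ≈ 53.84.
So α = 0.27·53.84 ≈ 14.54, β = 0.73·53.84 ≈ 39.30.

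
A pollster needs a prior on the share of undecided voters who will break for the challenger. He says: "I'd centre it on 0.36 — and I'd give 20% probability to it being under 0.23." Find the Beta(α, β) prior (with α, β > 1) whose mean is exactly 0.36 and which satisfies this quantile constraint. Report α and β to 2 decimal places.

α ≈ 3.60, β ≈ 6.40

With mean 0.36 fixed, write α = 0.36s, β = 0.64s where s = α+β.
Need P(θ < 0.23) = 0.2 under Beta(0.36s, 0.64s). Normal approximation: (q−m)/√(m(1−m)/s) ≈ z_{0.2} = -0.842, so s ≈ 0.36·0.64·(-0.842)²/(0.23−0.36)² = 9.7.
At s = 9.7: P(θ<0.23) ≈ 0.205. Adjusting to match 0.2 gives s ≈ 10.01.
So α = 0.36·10.01 ≈ 3.60, β = 0.64·10.01 ≈ 6.40.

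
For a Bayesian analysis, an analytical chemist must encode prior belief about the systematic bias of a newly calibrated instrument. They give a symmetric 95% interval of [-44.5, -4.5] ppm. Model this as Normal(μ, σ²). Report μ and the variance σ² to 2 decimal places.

μ = -24.50, σ² = 104.13

A symmetric 95% interval runs μ ± z·σ with z = 1.96.
Half-width = 20, so σ = 20/1.96 = 10.204 and σ² = 104.13.
μ is the interval midpoint, -24.50.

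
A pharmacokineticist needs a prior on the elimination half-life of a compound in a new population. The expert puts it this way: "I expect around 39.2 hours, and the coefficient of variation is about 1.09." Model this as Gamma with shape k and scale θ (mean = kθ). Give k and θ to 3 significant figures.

k ≈ 0.842, θ ≈ 46.6

For Gamma(k, scale θ): mean = kθ, variance = kθ², so CV = 1/√k.
CV = 1.09, hence k = 1/CV² = 0.842.
Then θ = mean/k = 39.2/0.842 = 46.6.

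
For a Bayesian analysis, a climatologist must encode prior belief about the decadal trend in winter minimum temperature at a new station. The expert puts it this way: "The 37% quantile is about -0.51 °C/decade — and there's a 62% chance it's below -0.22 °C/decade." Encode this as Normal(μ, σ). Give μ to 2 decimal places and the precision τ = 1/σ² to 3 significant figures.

The p-quantile of Normal(μ,σ) is μ + z_p·σ, with z_{0.37} = -0.3319 and z_{0.62} = 0.3055.
Eliminate σ: μ = (z₂·x₁ − z₁·x₂)/(z₂ − z₁) = (0.3055·-0.51 − (-0.3319)·-0.22)/0.6373 = -0.36.
Then σ = (x₂ − x₁)/(z₂ − z₁) = (-0.22 − -0.51)/0.6373 = 0.46.
Precision τ = 1/σ² = 1/0.455² = 4.83.

μ = -0.36, τ = 4.83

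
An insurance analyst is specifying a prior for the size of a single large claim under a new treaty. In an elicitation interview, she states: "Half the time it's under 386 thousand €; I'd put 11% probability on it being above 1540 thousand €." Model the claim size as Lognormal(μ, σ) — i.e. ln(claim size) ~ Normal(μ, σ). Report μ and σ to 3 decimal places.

If T ~ Lognormal(μ,σ) then ln T ~ Normal(μ,σ), so the p-quantile of ln T is μ + z_p·σ.
ln(386) = 5.956 and ln(1540) = 7.34; z_{0.5} = 0, z_{0.89} = 1.227.
σ = (7.34 − 5.956)/(1.227 − (0)) = 1.128.
μ = 5.956 − (0)·1.128 = 5.956.

μ ≈ 5.956, σ ≈ 1.128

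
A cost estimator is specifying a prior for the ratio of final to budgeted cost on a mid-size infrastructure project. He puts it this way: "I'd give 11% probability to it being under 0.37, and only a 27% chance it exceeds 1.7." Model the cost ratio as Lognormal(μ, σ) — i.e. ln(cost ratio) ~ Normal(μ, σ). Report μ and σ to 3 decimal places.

If T ~ Lognormal(μ,σ) then ln T ~ Normal(μ,σ), so the p-quantile of ln T is μ + z_p·σ.
ln(0.37) = -0.9943 and ln(1.7) = 0.5306; z_{0.11} = -1.227, z_{0.73} = 0.6128.
σ = (0.5306 − -0.9943)/(0.6128 − (-1.227)) = 0.829.
μ = -0.9943 − (-1.227)·0.829 = 0.023.

μ ≈ 0.023, σ ≈ 0.829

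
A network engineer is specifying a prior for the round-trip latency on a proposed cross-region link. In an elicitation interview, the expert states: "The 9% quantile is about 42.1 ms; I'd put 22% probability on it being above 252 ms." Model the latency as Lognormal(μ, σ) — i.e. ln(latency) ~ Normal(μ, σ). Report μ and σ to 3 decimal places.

If T ~ Lognormal(μ,σ) then ln T ~ Normal(μ,σ), so the p-quantile of ln T is μ + z_p·σ.
ln(42.1) = 3.74 and ln(252) = 5.529; z_{0.09} = -1.341, z_{0.78} = 0.7722.
σ = (5.529 − 3.74)/(0.7722 − (-1.341)) = 0.847.
μ = 3.74 − (-1.341)·0.847 = 4.875.

μ ≈ 4.875, σ ≈ 0.847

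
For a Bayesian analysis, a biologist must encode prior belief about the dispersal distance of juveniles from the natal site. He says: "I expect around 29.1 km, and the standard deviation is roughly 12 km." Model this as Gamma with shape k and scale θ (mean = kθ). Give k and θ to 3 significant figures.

For Gamma(k, scale θ): mean = kθ, variance = kθ², so CV = 1/√k.
CV = SD/mean = 12/29.1 = 0.4124, hence k = 1/CV² = 5.88.
Then θ = mean/k = 29.1/5.88 = 4.95.

k ≈ 5.88, θ ≈ 4.95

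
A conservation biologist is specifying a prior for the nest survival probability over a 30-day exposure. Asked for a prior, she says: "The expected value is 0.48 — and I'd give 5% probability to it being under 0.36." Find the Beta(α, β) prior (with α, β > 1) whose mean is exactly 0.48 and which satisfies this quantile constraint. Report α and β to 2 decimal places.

α ≈ 21.90, β ≈ 23.73

With mean 0.48 fixed, write α = 0.48s, β = 0.52s where s = α+β.
Need P(θ < 0.36) = 0.05 under Beta(0.48s, 0.52s). Normal approximation: (q−m)/√(m(1−m)/s) ≈ z_{0.05} = -1.64, so s ≈ 0.48·0.52·(-1.64)²/(0.36−0.48)² = 46.9.
At s = 46.9: P(θ<0.36) ≈ 0.048. Adjusting to match 0.05 gives s ≈ 45.63.
So α = 0.48·45.63 ≈ 21.90, β = 0.52·45.63 ≈ 23.73.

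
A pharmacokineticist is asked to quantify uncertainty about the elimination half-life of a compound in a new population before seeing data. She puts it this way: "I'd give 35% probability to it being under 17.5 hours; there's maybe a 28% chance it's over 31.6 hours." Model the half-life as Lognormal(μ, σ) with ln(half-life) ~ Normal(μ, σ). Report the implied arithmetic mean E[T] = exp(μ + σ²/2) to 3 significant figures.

If T ~ Lognormal(μ,σ) then ln T ~ Normal(μ,σ), so the p-quantile of ln T is μ + z_p·σ.
ln(17.5) = 2.862 and ln(31.6) = 3.453; z_{0.35} = -0.3853, z_{0.72} = 0.5828.
σ = (3.453 − 2.862)/(0.5828 − (-0.3853)) = 0.610.
μ = 2.862 − (-0.3853)·0.610 = 3.097.
E[T] = exp(μ + σ²/2) = exp(3.097 + 0.1863) = 26.7 hours.

E[T] ≈ 26.7 hours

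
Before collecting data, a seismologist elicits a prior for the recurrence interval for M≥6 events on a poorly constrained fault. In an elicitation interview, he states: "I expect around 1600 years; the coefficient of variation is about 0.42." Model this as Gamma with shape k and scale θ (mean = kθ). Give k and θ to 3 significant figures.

For Gamma(k, scale θ): mean = kθ, variance = kθ², so CV = 1/√k.
CV = 0.42, hence k = 1/CV² = 5.67.
Then θ = mean/k = 1600/5.67 = 282.

k ≈ 5.67, θ ≈ 282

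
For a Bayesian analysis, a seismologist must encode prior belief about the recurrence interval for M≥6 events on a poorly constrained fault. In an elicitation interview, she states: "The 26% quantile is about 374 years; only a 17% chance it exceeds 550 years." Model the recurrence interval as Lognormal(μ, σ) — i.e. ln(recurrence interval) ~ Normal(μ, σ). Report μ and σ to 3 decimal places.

If T ~ Lognormal(μ,σ) then ln T ~ Normal(μ,σ), so the p-quantile of ln T is μ + z_p·σ.
ln(374) = 5.924 and ln(550) = 6.31; z_{0.26} = -0.6433, z_{0.83} = 0.9542.
σ = (6.31 − 5.924)/(0.9542 − (-0.6433)) = 0.241.
μ = 5.924 − (-0.6433)·0.241 = 6.080.

μ ≈ 6.080, σ ≈ 0.241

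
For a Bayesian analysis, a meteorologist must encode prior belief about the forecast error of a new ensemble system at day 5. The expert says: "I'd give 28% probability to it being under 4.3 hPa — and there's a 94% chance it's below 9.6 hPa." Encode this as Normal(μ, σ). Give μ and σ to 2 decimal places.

The p-quantile of Normal(μ,σ) is μ + z_p·σ, with z_{0.28} = -0.5828 and z_{0.94} = 1.555.
Eliminate σ: μ = (z₂·x₁ − z₁·x₂)/(z₂ − z₁) = (1.555·4.3 − (-0.5828)·9.6)/2.138 = 5.75.
Then σ = (x₂ − x₁)/(z₂ − z₁) = (9.6 − 4.3)/2.138 = 2.48.

μ = 5.75, σ = 2.48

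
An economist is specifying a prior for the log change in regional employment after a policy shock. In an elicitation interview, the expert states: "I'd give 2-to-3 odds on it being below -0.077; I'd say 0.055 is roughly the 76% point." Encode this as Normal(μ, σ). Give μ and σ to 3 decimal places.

For Normal(μ,σ), the p-quantile is μ + z_p·σ. Here z_{0.4} = -0.2533, z_{0.76} = 0.7063.
So -0.077 = μ − 0.2533σ and 0.055 = μ + 0.7063σ.
Subtracting: σ = (0.055 − -0.077)/(0.7063 − (-0.2533)) = 0.138.
Then μ = -0.077 − (-0.2533)·0.138 = -0.042.

μ = -0.042, σ = 0.138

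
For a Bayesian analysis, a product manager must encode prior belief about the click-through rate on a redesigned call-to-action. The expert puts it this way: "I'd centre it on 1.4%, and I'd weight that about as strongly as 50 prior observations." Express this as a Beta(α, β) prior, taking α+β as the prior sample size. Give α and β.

Under the effective-sample-size interpretation, Beta(α, β) has prior mean α/(α+β) and prior sample size α+β.
So α+β = 50 and α/(α+β) = 0.014, giving α = 0.014·50 = 0.7 and β = 50 − 0.7 = 49.3.

α = 0.7, β = 49.3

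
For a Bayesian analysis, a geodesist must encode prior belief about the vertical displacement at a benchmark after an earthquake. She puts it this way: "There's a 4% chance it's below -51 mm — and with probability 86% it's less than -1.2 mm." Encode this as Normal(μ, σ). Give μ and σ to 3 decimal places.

μ = -20.204, σ = 17.591

The p-quantile of Normal(μ,σ) is μ + z_p·σ, with z_{0.04} = -1.751 and z_{0.86} = 1.08.
Eliminate σ: μ = (z₂·x₁ − z₁·x₂)/(z₂ − z₁) = (1.08·-51 − (-1.751)·-1.2)/2.831 = -20.204.
Then σ = (x₂ − x₁)/(z₂ − z₁) = (-1.2 − -51)/2.831 = 17.591.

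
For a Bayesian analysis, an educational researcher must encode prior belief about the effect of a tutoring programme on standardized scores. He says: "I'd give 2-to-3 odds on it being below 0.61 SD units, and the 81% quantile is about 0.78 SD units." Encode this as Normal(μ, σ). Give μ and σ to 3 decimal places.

μ = 0.648, σ = 0.150

The p-quantile of Normal(μ,σ) is μ + z_p·σ, with z_{0.4} = -0.2533 and z_{0.81} = 0.8779.
Eliminate σ: μ = (z₂·x₁ − z₁·x₂)/(z₂ − z₁) = (0.8779·0.61 − (-0.2533)·0.78)/1.131 = 0.648.
Then σ = (x₂ − x₁)/(z₂ − z₁) = (0.78 − 0.61)/1.131 = 0.150.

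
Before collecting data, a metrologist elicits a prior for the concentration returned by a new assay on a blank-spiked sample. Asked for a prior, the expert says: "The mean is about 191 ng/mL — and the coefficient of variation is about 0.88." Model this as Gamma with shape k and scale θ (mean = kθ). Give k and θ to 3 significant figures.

k ≈ 1.29, θ ≈ 148

For Gamma(k, scale θ): mean = kθ, variance = kθ², so CV = 1/√k.
CV = 0.88, hence k = 1/CV² = 1.29.
Then θ = mean/k = 191/1.29 = 148.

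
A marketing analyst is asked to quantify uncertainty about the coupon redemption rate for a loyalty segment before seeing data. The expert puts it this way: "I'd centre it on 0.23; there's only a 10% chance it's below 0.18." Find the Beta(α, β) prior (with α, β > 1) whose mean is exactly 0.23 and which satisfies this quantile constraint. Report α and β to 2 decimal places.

With mean 0.23 fixed, write α = 0.23s, β = 0.77s where s = α+β.
Need P(θ < 0.18) = 0.1 under Beta(0.23s, 0.77s). Normal approximation: (q−m)/√(m(1−m)/s) ≈ z_{0.1} = -1.28, so s ≈ 0.23·0.77·(-1.28)²/(0.18−0.23)² = 116.3.
At s = 116.3: P(θ<0.18) ≈ 0.094. Adjusting to match 0.1 gives s ≈ 110.76.
So α = 0.23·110.76 ≈ 25.47, β = 0.77·110.76 ≈ 85.28.

α ≈ 25.47, β ≈ 85.28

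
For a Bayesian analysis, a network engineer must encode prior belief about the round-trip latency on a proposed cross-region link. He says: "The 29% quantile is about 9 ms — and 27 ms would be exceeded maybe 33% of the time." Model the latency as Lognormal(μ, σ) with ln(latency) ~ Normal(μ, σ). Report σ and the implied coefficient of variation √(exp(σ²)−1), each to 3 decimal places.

If T ~ Lognormal(μ,σ) then ln T ~ Normal(μ,σ), so the p-quantile of ln T is μ + z_p·σ.
ln(9) = 2.197 and ln(27) = 3.296; z_{0.29} = -0.5534, z_{0.67} = 0.4399.
σ = (3.296 − 2.197)/(0.4399 − (-0.5534)) = 1.106.
μ = 2.197 − (-0.5534)·1.106 = 2.809.
CV = √(exp(σ²)−1) = √(exp(1.2233)−1) = 1.549.

σ ≈ 1.106, CV ≈ 1.549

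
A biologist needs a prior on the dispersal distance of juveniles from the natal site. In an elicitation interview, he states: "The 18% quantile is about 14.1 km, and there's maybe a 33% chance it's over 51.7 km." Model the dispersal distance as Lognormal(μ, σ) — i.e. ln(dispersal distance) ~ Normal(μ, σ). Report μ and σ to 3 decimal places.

If T ~ Lognormal(μ,σ) then ln T ~ Normal(μ,σ), so the p-quantile of ln T is μ + z_p·σ.
ln(14.1) = 2.646 and ln(51.7) = 3.945; z_{0.18} = -0.9154, z_{0.67} = 0.4399.
σ = (3.945 − 2.646)/(0.4399 − (-0.9154)) = 0.959.
μ = 2.646 − (-0.9154)·0.959 = 3.524.

μ ≈ 3.524, σ ≈ 0.959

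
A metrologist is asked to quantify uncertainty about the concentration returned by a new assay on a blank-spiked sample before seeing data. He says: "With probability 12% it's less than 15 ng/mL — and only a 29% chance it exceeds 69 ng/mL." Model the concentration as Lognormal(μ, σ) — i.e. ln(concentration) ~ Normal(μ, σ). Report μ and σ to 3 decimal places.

μ ≈ 3.745, σ ≈ 0.883

If T ~ Lognormal(μ,σ) then ln T ~ Normal(μ,σ), so the p-quantile of ln T is μ + z_p·σ.
ln(15) = 2.708 and ln(69) = 4.234; z_{0.12} = -1.175, z_{0.71} = 0.5534.
σ = (4.234 − 2.708)/(0.5534 − (-1.175)) = 0.883.
μ = 2.708 − (-1.175)·0.883 = 3.745.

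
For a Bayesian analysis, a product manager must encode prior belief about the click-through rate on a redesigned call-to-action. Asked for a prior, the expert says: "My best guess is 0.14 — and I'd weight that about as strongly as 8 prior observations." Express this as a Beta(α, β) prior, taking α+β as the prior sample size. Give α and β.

Under the effective-sample-size interpretation, Beta(α, β) has prior mean α/(α+β) and prior sample size α+β.
So α+β = 8 and α/(α+β) = 0.14, giving α = 0.14·8 = 1.12 and β = 8 − 1.12 = 6.88.

α = 1.12, β = 6.88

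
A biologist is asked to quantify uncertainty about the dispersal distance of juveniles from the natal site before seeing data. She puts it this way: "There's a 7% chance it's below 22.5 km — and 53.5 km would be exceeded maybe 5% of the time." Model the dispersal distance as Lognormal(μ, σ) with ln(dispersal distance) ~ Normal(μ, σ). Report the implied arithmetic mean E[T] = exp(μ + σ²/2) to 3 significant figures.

If T ~ Lognormal(μ,σ) then ln T ~ Normal(μ,σ), so the p-quantile of ln T is μ + z_p·σ.
ln(22.5) = 3.114 and ln(53.5) = 3.98; z_{0.07} = -1.476, z_{0.95} = 1.645.
σ = (3.98 − 3.114)/(1.645 − (-1.476)) = 0.278.
μ = 3.114 − (-1.476)·0.278 = 3.523.
E[T] = exp(μ + σ²/2) = exp(3.523 + 0.0385) = 35.2 km.

E[T] ≈ 35.2 km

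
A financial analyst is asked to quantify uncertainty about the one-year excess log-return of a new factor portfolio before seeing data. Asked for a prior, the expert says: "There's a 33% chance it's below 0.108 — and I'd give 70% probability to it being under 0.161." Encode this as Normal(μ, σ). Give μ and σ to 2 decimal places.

For Normal(μ,σ), the p-quantile is μ + z_p·σ. Here z_{0.33} = -0.4399, z_{0.7} = 0.5244.
So 0.108 = μ − 0.4399σ and 0.161 = μ + 0.5244σ.
Subtracting: σ = (0.161 − 0.108)/(0.5244 − (-0.4399)) = 0.05.
Then μ = 0.108 − (-0.4399)·0.05 = 0.13.

μ = 0.13, σ = 0.05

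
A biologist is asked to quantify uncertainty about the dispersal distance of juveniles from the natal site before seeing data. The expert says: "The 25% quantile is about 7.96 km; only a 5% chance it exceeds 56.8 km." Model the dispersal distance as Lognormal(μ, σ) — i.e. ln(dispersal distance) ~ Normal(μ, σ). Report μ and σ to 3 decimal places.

If T ~ Lognormal(μ,σ) then ln T ~ Normal(μ,σ), so the p-quantile of ln T is μ + z_p·σ.
ln(7.96) = 2.074 and ln(56.8) = 4.04; z_{0.25} = -0.6745, z_{0.95} = 1.645.
σ = (4.04 − 2.074)/(1.645 − (-0.6745)) = 0.847.
μ = 2.074 − (-0.6745)·0.847 = 2.646.

μ ≈ 2.646, σ ≈ 0.847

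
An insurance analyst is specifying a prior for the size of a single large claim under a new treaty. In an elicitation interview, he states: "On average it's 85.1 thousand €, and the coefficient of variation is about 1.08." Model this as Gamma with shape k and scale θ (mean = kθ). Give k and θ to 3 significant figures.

For Gamma(k, scale θ): mean = kθ, variance = kθ², so CV = 1/√k.
CV = 1.08, hence k = 1/CV² = 0.857.
Then θ = mean/k = 85.1/0.857 = 99.3.

k ≈ 0.857, θ ≈ 99.3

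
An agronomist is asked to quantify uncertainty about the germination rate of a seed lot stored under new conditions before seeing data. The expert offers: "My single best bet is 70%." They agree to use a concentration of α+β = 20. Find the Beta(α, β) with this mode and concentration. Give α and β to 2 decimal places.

α = 13.60, β = 6.40

For α,β > 1 the Beta mode is (α−1)/(α+β−2). With α+β = 20, the mode is (α−1)/18.
Set (α−1)/18 = 0.7 → α = 1 + 0.7·18 = 13.60.
β = 20 − α = 6.40.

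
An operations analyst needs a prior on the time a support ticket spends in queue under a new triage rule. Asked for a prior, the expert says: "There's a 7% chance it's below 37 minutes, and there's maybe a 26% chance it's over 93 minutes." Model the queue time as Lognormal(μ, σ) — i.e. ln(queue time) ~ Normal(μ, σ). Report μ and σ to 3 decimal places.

μ ≈ 4.253, σ ≈ 0.435

If T ~ Lognormal(μ,σ) then ln T ~ Normal(μ,σ), so the p-quantile of ln T is μ + z_p·σ.
ln(37) = 3.611 and ln(93) = 4.533; z_{0.07} = -1.476, z_{0.74} = 0.6433.
σ = (4.533 − 3.611)/(0.6433 − (-1.476)) = 0.435.
μ = 3.611 − (-1.476)·0.435 = 4.253.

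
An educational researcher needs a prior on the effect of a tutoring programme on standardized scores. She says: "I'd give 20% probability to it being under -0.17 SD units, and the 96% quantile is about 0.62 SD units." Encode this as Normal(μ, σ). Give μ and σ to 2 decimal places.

The p-quantile of Normal(μ,σ) is μ + z_p·σ, with z_{0.2} = -0.8416 and z_{0.96} = 1.751.
Eliminate σ: μ = (z₂·x₁ − z₁·x₂)/(z₂ − z₁) = (1.751·-0.17 − (-0.8416)·0.62)/2.592 = 0.09.
Then σ = (x₂ − x₁)/(z₂ − z₁) = (0.62 − -0.17)/2.592 = 0.30.

μ = 0.09, σ = 0.30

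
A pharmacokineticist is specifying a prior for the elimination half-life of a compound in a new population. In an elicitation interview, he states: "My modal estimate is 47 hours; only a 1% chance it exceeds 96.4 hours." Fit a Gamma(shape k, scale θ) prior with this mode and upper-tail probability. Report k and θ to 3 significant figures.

k ≈ 10.5, θ ≈ 4.96

Gamma(k,θ) with k>1 has mode (k−1)θ, so θ = 47/(k−1).
Need P(X < 96.4) = 0.99 with θ tied to k this way. Start at k = 2, θ = 47: P(X<96.4) ≈ 0.608.
Too low — raise k to concentrate. Iterating converges to k ≈ 10.5.
Then θ = 47/(10.5−1) ≈ 4.96.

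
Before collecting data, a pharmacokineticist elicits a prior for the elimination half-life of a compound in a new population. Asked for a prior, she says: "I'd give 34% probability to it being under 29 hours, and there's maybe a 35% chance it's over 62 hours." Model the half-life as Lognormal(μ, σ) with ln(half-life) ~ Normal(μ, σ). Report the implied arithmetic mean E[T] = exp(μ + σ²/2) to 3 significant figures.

E[T] ≈ 67.6 hours

If T ~ Lognormal(μ,σ) then ln T ~ Normal(μ,σ), so the p-quantile of ln T is μ + z_p·σ.
ln(29) = 3.367 and ln(62) = 4.127; z_{0.34} = -0.4125, z_{0.65} = 0.3853.
σ = (4.127 − 3.367)/(0.3853 − (-0.4125)) = 0.952.
μ = 3.367 − (-0.4125)·0.952 = 3.760.
E[T] = exp(μ + σ²/2) = exp(3.760 + 0.4536) = 67.6 hours.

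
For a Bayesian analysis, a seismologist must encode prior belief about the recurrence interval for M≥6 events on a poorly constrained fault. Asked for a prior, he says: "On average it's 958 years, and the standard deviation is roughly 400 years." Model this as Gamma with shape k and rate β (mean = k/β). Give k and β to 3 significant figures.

k ≈ 5.74, β ≈ 0.00599

For Gamma(k, rate β): mean = k/β, variance = k/β², so CV = 1/√k.
CV = SD/mean = 400/958 = 0.4175, hence k = 1/CV² = 5.74.
Then β = k/mean = 5.74/958 = 0.00599.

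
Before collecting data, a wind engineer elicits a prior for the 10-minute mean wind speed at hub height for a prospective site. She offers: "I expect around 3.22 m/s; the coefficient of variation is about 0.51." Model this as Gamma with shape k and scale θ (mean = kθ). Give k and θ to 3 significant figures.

For Gamma(k, scale θ): mean = kθ, variance = kθ², so CV = 1/√k.
CV = 0.51, hence k = 1/CV² = 3.84.
Then θ = mean/k = 3.22/3.84 = 0.838.

k ≈ 3.84, θ ≈ 0.838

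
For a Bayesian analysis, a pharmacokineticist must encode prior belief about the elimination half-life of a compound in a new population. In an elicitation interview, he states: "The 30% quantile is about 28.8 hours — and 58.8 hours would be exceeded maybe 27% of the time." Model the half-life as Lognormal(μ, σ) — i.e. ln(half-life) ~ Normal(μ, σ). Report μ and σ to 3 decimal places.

If T ~ Lognormal(μ,σ) then ln T ~ Normal(μ,σ), so the p-quantile of ln T is μ + z_p·σ.
ln(28.8) = 3.36 and ln(58.8) = 4.074; z_{0.3} = -0.5244, z_{0.73} = 0.6128.
σ = (4.074 − 3.36)/(0.6128 − (-0.5244)) = 0.628.
μ = 3.36 − (-0.5244)·0.628 = 3.690.

μ ≈ 3.690, σ ≈ 0.628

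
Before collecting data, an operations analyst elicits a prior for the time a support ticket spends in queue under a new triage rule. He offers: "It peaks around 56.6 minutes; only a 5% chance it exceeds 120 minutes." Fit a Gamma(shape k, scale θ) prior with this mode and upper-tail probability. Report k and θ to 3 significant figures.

Gamma(k,θ) with k>1 has mode (k−1)θ, so θ = 56.6/(k−1).
Need P(X < 120) = 0.95 with θ tied to k this way. Start at k = 2, θ = 56.6: P(X<120) ≈ 0.626.
Too low — raise k to concentrate. Iterating converges to k ≈ 5.89.
Then θ = 56.6/(5.89−1) ≈ 11.6.

k ≈ 5.89, θ ≈ 11.6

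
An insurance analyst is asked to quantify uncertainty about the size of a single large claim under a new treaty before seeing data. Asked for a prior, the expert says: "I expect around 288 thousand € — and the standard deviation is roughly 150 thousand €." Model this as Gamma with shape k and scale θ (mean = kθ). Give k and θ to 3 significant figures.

k ≈ 3.69, θ ≈ 78.1

For Gamma(k, scale θ): mean = kθ, variance = kθ², so CV = 1/√k.
CV = SD/mean = 150/288 = 0.5208, hence k = 1/CV² = 3.69.
Then θ = mean/k = 288/3.69 = 78.1.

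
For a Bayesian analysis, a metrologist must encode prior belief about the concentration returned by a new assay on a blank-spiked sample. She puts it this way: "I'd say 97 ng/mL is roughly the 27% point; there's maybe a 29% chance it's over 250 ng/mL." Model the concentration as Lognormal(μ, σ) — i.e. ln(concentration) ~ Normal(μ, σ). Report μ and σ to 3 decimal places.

μ ≈ 5.072, σ ≈ 0.812

If T ~ Lognormal(μ,σ) then ln T ~ Normal(μ,σ), so the p-quantile of ln T is μ + z_p·σ.
ln(97) = 4.575 and ln(250) = 5.521; z_{0.27} = -0.6128, z_{0.71} = 0.5534.
σ = (5.521 − 4.575)/(0.5534 − (-0.6128)) = 0.812.
μ = 4.575 − (-0.6128)·0.812 = 5.072.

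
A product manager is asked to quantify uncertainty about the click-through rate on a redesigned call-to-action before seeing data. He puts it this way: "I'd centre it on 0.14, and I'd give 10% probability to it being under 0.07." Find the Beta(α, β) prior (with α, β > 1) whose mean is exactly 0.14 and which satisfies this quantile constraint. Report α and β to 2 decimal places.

α ≈ 4.72, β ≈ 28.99

With mean 0.14 fixed, write α = 0.14s, β = 0.86s where s = α+β.
Need P(θ < 0.07) = 0.1 under Beta(0.14s, 0.86s). Normal approximation: (q−m)/√(m(1−m)/s) ≈ z_{0.1} = -1.28, so s ≈ 0.14·0.86·(-1.28)²/(0.07−0.14)² = 40.4.
At s = 40.4: P(θ<0.07) ≈ 0.077. Adjusting to match 0.1 gives s ≈ 33.71.
So α = 0.14·33.71 ≈ 4.72, β = 0.86·33.71 ≈ 28.99.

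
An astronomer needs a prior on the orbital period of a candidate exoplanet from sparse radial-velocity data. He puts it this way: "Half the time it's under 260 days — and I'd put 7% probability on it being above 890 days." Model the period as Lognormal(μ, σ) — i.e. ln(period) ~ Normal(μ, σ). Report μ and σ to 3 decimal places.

μ ≈ 5.561, σ ≈ 0.834

If T ~ Lognormal(μ,σ) then ln T ~ Normal(μ,σ), so the p-quantile of ln T is μ + z_p·σ.
ln(260) = 5.561 and ln(890) = 6.791; z_{0.5} = 0, z_{0.93} = 1.476.
σ = (6.791 − 5.561)/(1.476 − (0)) = 0.834.
μ = 5.561 − (0)·0.834 = 5.561.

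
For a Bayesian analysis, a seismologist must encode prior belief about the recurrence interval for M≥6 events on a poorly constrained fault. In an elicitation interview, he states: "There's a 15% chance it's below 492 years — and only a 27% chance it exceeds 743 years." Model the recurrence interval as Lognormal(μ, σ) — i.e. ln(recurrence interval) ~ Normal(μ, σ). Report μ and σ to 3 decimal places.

μ ≈ 6.458, σ ≈ 0.250

If T ~ Lognormal(μ,σ) then ln T ~ Normal(μ,σ), so the p-quantile of ln T is μ + z_p·σ.
ln(492) = 6.198 and ln(743) = 6.611; z_{0.15} = -1.036, z_{0.73} = 0.6128.
σ = (6.611 − 6.198)/(0.6128 − (-1.036)) = 0.250.
μ = 6.198 − (-1.036)·0.250 = 6.458.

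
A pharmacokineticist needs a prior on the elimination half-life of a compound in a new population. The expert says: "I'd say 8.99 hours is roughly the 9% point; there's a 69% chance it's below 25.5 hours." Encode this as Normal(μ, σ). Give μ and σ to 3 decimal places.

The p-quantile of Normal(μ,σ) is μ + z_p·σ, with z_{0.09} = -1.341 and z_{0.69} = 0.4959.
Eliminate σ: μ = (z₂·x₁ − z₁·x₂)/(z₂ − z₁) = (0.4959·8.99 − (-1.341)·25.5)/1.837 = 21.043.
Then σ = (x₂ − x₁)/(z₂ − z₁) = (25.5 − 8.99)/1.837 = 8.989.

μ = 21.043, σ = 8.989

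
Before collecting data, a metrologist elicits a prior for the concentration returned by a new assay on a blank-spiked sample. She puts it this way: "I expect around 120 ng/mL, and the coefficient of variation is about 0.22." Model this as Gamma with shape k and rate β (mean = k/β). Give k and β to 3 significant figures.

k ≈ 20.7, β ≈ 0.172

For Gamma(k, rate β): mean = k/β, variance = k/β², so CV = 1/√k.
CV = 0.22, hence k = 1/CV² = 20.7.
Then β = k/mean = 20.7/120 = 0.172.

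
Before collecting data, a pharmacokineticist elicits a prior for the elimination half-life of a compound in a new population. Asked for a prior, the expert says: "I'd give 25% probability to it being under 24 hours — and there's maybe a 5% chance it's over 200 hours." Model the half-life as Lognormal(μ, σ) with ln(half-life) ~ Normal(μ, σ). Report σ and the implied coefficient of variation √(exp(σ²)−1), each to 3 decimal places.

If T ~ Lognormal(μ,σ) then ln T ~ Normal(μ,σ), so the p-quantile of ln T is μ + z_p·σ.
ln(24) = 3.178 and ln(200) = 5.298; z_{0.25} = -0.6745, z_{0.95} = 1.645.
σ = (5.298 − 3.178)/(1.645 − (-0.6745)) = 0.914.
μ = 3.178 − (-0.6745)·0.914 = 3.795.
CV = √(exp(σ²)−1) = √(exp(0.8357)−1) = 1.143.

σ ≈ 0.914, CV ≈ 1.143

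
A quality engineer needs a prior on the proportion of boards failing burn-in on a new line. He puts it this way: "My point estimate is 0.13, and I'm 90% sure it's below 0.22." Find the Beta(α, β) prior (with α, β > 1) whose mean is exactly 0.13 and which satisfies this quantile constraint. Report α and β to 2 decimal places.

With mean 0.13 fixed, write α = 0.13s, β = 0.87s where s = α+β.
Need P(θ < 0.22) = 0.9 under Beta(0.13s, 0.87s). Normal approximation: (q−m)/√(m(1−m)/s) ≈ z_{0.9} = 1.28, so s ≈ 0.13·0.87·(1.28)²/(0.22−0.13)² = 22.9.
At s = 22.9: P(θ<0.22) ≈ 0.893. Adjusting to match 0.9 gives s ≈ 24.89.
So α = 0.13·24.89 ≈ 3.24, β = 0.87·24.89 ≈ 21.65.

α ≈ 3.24, β ≈ 21.65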